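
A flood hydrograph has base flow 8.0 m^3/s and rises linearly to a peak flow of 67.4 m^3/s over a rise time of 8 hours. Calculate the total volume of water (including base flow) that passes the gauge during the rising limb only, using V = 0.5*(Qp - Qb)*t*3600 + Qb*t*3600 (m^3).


V = 0.5*(67.4 - 8.0)*8*3600 + 8.0*8*3600 = 1.0858e+06 m^3


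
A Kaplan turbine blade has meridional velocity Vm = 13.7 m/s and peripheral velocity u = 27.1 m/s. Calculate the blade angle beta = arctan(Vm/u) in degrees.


beta = arctan(13.7 / 27.1) = 26.8182 degrees


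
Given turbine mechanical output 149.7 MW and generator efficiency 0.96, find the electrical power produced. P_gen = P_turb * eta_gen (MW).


P_gen = 149.7 * 0.96 = 143.7120 MW


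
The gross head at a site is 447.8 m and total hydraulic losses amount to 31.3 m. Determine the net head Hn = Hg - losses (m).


Hn = 447.8 - 31.3 = 416.5000 m


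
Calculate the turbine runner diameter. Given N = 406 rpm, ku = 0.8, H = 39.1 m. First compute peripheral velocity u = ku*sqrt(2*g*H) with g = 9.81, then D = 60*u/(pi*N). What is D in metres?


u = 0.8 * sqrt(2*9.81*39.1) = 22.1579 m/s
D = 60 * 22.1579 / (pi * 406) = 1.0423 m


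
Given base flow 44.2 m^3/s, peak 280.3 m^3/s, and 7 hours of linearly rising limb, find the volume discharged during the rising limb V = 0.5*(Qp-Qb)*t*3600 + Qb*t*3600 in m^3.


V = 0.5*(280.3 - 44.2)*7*3600 + 44.2*7*3600 = 4.0887e+06 m^3


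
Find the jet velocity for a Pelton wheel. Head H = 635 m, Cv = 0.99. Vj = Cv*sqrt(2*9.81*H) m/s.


Vj = 0.99 * sqrt(2*9.81*635) = 110.5024 m/s


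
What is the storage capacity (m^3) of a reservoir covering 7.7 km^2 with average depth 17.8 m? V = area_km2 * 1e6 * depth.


V = 7.7 * 1e6 * 17.8 = 1.3706e+08 m^3


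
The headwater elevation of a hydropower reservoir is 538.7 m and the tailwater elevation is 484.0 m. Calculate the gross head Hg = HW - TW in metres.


Hg = 538.7 - 484.0 = 54.7000 m


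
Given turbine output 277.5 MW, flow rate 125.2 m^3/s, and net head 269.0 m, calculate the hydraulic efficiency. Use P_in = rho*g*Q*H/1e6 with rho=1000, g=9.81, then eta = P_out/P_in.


P_in = 1000 * 9.81 * 125.2 * 269.0 / 1e6 = 330.3890 MW
eta = 277.5 / 330.3890 = 0.8399


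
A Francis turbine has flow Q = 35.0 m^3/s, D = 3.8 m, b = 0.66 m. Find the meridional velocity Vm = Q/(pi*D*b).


Vm = 35.0 / (pi * 3.8 * 0.66) = 4.4421 m/s


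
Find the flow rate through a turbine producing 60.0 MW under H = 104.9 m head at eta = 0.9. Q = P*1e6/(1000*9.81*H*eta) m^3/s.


Q = 60.0 * 1e6 / (1000 * 9.81 * 104.9 * 0.9) = 64.7835 m^3/s


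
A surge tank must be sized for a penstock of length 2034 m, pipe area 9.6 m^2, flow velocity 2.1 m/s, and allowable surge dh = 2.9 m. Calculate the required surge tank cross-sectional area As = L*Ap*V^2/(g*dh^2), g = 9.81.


As = 2034 * 9.6 * 2.1^2 / (9.81 * 2.9^2) = 1043.7483 m^2


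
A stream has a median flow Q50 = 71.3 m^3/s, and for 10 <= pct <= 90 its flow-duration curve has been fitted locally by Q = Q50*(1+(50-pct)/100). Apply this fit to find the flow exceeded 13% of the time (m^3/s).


Q = 71.3 * (1 + (50 - 13)/100) = 97.6810 m^3/s


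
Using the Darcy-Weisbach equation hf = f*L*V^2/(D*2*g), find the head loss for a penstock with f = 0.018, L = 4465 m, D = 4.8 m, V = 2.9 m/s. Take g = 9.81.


hf = 0.018 * 4465 * 2.9^2 / (4.8 * 2 * 9.81) = 7.1771 m


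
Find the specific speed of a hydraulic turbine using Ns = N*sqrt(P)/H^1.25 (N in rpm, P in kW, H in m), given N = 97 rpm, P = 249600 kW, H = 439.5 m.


Ns = 97 * 249600^0.5 / 439.5^1.25 = 24.0822


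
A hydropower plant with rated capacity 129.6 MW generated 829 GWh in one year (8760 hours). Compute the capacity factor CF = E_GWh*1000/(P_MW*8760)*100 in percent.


CF = 829 * 1000 / (129.6 * 8760) * 100 = 73.0206 %


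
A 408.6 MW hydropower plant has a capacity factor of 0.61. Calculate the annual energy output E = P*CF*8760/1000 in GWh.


E = 408.6 * 0.61 * 8760 / 1000 = 2183.3950 GWh


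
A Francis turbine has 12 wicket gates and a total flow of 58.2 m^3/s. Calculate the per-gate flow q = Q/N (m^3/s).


q = 58.2 / 12 = 4.8500 m^3/s


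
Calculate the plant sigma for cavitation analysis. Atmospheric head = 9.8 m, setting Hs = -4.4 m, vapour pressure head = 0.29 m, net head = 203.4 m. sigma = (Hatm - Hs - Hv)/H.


sigma = (9.8 - (-4.4) - 0.29) / 203.4 = 0.0684


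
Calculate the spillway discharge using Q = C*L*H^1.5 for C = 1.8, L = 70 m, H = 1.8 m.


Q = 1.8 * 70 * 1.8^1.5 = 304.2841 m^3/s


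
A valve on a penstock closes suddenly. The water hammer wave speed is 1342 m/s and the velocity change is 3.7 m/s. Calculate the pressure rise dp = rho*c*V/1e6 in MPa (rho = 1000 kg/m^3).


dp = 1000 * 1342 * 3.7 / 1e6 = 4.9654 MPa


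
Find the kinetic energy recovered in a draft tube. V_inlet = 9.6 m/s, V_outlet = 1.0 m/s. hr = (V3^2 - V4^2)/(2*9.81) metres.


hr = (9.6^2 - 1.0^2) / (2*9.81) = 4.6463 m


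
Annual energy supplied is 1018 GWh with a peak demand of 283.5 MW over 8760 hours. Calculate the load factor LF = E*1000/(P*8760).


LF = 1018 * 1000 / (283.5 * 8760) = 0.4099


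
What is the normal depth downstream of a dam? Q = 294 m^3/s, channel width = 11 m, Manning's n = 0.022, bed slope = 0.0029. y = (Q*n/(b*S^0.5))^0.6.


y = (294 * 0.022 / (11 * 0.0029^0.5))^0.6 = 4.1967 m


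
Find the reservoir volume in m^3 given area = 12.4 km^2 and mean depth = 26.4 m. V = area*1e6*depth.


V = 12.4 * 1e6 * 26.4 = 3.2736e+08 m^3


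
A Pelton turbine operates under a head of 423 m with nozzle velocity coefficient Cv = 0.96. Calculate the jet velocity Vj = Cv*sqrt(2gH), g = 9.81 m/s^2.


Vj = 0.96 * sqrt(2*9.81*423) = 87.4563 m/s


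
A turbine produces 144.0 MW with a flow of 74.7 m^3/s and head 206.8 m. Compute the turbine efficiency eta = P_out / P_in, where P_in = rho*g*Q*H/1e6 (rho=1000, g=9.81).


P_in = 1000 * 9.81 * 74.7 * 206.8 / 1e6 = 151.5445 MW
eta = 144.0 / 151.5445 = 0.9502


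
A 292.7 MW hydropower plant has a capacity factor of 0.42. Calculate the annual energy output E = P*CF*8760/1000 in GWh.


E = 292.7 * 0.42 * 8760 / 1000 = 1076.9018 GWh


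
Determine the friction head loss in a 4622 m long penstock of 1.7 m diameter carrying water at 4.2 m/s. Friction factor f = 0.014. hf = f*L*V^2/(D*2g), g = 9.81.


hf = 0.014 * 4622 * 4.2^2 / (1.7 * 2 * 9.81) = 34.2223 m


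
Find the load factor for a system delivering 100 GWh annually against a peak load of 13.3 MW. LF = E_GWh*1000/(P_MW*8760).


LF = 100 * 1000 / (13.3 * 8760) = 0.8583


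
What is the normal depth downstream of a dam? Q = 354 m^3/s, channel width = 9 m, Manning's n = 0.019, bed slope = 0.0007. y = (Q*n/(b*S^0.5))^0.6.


y = (354 * 0.019 / (9 * 0.0007^0.5))^0.6 = 7.4230 m


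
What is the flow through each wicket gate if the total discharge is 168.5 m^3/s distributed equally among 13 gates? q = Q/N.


q = 168.5 / 13 = 12.9615 m^3/s


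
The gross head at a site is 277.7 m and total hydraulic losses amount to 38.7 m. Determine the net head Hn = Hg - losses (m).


Hn = 277.7 - 38.7 = 239.0000 m


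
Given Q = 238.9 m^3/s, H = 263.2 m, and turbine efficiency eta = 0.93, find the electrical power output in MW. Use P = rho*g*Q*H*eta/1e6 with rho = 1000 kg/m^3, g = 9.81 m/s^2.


P = 1000 * 9.81 * 238.9 * 263.2 * 0.93 / 1e6 = 573.6592 MW


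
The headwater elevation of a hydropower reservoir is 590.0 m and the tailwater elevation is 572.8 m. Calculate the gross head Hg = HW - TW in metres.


Hg = 590.0 - 572.8 = 17.2000 m


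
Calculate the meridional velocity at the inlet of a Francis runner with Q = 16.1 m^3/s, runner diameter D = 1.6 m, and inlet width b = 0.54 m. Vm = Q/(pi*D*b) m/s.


Vm = 16.1 / (pi * 1.6 * 0.54) = 5.9315 m/s


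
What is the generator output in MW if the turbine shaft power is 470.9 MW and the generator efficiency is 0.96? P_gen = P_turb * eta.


P_gen = 470.9 * 0.96 = 452.0640 MW


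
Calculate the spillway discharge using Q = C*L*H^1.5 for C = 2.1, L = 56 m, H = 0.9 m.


Q = 2.1 * 56 * 0.9^1.5 = 100.4086 m^3/s


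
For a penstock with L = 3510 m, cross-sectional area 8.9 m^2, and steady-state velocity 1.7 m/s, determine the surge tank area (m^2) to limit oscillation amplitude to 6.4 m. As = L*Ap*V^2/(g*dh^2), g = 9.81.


As = 3510 * 8.9 * 1.7^2 / (9.81 * 6.4^2) = 224.6808 m^2


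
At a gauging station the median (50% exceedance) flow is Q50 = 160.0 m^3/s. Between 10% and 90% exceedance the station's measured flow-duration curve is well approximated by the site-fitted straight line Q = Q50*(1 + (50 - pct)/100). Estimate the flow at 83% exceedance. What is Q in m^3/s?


Q = 160.0 * (1 + (50 - 83)/100) = 107.2000 m^3/s


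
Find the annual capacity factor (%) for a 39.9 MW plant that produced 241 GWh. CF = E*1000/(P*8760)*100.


CF = 241 * 1000 / (39.9 * 8760) * 100 = 68.9509 %


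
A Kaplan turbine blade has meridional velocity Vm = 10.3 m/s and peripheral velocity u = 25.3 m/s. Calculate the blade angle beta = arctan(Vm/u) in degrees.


beta = arctan(10.3 / 25.3) = 22.1520 degrees


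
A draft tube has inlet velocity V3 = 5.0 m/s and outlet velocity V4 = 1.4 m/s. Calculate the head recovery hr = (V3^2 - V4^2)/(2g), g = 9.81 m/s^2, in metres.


hr = (5.0^2 - 1.4^2) / (2*9.81) = 1.1743 m


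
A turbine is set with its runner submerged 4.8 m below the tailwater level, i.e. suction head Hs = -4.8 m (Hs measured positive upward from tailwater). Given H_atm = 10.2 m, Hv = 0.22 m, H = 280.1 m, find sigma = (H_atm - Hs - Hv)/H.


sigma = (10.2 - (-4.8) - 0.22) / 280.1 = 0.0528


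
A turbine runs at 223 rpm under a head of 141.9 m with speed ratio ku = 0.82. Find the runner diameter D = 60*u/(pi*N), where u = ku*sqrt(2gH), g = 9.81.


u = 0.82 * sqrt(2*9.81*141.9) = 43.2668 m/s
D = 60 * 43.2668 / (pi * 223) = 3.7055 m


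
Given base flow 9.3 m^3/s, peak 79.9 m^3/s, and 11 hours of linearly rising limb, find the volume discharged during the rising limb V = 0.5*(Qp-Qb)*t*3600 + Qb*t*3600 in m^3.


V = 0.5*(79.9 - 9.3)*11*3600 + 9.3*11*3600 = 1.7662e+06 m^3


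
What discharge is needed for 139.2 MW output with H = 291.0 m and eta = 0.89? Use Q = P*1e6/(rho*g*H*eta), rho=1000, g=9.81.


Q = 139.2 * 1e6 / (1000 * 9.81 * 291.0 * 0.89) = 54.7882 m^3/s


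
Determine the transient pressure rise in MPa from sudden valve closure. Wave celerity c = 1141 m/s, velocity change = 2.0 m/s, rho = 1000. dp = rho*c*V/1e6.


dp = 1000 * 1141 * 2.0 / 1e6 = 2.2820 MPa


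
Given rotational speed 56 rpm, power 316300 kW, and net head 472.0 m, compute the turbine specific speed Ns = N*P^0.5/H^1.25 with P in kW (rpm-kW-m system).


Ns = 56 * 316300^0.5 / 472.0^1.25 = 14.3156


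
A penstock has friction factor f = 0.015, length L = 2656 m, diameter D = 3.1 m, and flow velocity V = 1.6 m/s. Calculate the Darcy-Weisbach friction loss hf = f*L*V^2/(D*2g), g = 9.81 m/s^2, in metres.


hf = 0.015 * 2656 * 1.6^2 / (3.1 * 2 * 9.81) = 1.6769 m


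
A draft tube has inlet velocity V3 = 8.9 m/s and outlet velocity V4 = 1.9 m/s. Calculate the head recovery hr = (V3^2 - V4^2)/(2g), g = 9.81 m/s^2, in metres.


hr = (8.9^2 - 1.9^2) / (2*9.81) = 3.8532 m


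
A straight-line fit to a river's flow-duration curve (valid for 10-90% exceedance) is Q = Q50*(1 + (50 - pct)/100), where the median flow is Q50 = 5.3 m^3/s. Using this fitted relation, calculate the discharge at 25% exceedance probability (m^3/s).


Q = 5.3 * (1 + (50 - 25)/100) = 6.6250 m^3/s


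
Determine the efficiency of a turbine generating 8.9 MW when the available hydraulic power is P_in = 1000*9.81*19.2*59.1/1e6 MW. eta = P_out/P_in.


P_in = 1000 * 9.81 * 19.2 * 59.1 / 1e6 = 11.1316 MW
eta = 8.9 / 11.1316 = 0.7995


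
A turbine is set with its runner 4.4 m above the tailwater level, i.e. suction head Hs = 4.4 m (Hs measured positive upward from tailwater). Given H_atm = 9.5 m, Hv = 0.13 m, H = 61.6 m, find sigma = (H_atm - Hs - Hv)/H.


sigma = (9.5 - 4.4 - 0.13) / 61.6 = 0.0807


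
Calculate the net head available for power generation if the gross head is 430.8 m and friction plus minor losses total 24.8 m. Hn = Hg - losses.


Hn = 430.8 - 24.8 = 406.0000 m


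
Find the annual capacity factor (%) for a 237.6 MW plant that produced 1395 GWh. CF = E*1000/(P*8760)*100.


CF = 1395 * 1000 / (237.6 * 8760) * 100 = 67.0230 %


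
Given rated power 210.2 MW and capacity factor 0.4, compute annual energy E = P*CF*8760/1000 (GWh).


E = 210.2 * 0.4 * 8760 / 1000 = 736.5408 GWh


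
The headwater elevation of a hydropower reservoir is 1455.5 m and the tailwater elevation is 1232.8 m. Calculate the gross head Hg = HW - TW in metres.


Hg = 1455.5 - 1232.8 = 222.7000 m


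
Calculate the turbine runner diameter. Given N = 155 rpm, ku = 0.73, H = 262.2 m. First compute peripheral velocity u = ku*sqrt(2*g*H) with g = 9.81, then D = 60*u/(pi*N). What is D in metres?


u = 0.73 * sqrt(2*9.81*262.2) = 52.3587 m/s
D = 60 * 52.3587 / (pi * 155) = 6.4515 m


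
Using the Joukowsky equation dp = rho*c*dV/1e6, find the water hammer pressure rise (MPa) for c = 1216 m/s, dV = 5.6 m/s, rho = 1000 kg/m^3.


dp = 1000 * 1216 * 5.6 / 1e6 = 6.8096 MPa


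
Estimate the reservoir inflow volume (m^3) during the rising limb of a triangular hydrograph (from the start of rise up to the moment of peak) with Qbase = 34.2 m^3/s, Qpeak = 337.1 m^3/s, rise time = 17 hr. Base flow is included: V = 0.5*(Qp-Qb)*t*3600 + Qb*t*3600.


V = 0.5*(337.1 - 34.2)*17*3600 + 34.2*17*3600 = 1.1362e+07 m^3


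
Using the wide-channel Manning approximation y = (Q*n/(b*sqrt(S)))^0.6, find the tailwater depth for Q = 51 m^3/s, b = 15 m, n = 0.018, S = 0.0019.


y = (51 * 0.018 / (15 * 0.0019^0.5))^0.6 = 1.2258 m


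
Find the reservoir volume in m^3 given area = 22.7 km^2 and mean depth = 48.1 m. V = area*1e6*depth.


V = 22.7 * 1e6 * 48.1 = 1.0919e+09 m^3


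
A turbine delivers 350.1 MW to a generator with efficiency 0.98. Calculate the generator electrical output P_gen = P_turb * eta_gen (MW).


P_gen = 350.1 * 0.98 = 343.0980 MW


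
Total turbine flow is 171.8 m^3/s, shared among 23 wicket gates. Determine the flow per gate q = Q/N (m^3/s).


q = 171.8 / 23 = 7.4696 m^3/s


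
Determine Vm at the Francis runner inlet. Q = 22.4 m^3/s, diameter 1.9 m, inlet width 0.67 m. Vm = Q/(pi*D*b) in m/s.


Vm = 22.4 / (pi * 1.9 * 0.67) = 5.6011 m/s


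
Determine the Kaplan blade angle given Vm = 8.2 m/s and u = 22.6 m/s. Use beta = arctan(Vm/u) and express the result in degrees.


beta = arctan(8.2 / 22.6) = 19.9424 degrees


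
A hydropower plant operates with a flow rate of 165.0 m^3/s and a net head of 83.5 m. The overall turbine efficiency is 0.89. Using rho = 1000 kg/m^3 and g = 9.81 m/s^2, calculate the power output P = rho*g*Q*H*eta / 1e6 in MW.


P = 1000 * 9.81 * 165.0 * 83.5 * 0.89 / 1e6 = 120.2900 MW


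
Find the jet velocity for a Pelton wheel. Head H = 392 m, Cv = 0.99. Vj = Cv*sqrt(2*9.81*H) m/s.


Vj = 0.99 * sqrt(2*9.81*392) = 86.8216 m/s


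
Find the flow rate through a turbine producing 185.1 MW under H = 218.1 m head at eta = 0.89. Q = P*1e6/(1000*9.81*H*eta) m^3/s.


Q = 185.1 * 1e6 / (1000 * 9.81 * 218.1 * 0.89) = 97.2057 m^3/s


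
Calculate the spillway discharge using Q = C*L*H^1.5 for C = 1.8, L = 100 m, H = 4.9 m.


Q = 1.8 * 100 * 4.9^1.5 = 1952.3902 m^3/s


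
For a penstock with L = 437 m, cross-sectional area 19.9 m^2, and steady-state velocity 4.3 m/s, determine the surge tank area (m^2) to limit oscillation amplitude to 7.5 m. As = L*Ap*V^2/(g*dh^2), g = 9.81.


As = 437 * 19.9 * 4.3^2 / (9.81 * 7.5^2) = 291.3935 m^2


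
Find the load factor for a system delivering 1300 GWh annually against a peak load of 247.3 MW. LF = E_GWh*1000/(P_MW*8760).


LF = 1300 * 1000 / (247.3 * 8760) = 0.6001


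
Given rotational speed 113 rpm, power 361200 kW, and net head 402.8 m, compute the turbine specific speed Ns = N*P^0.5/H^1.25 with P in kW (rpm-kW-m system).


Ns = 113 * 361200^0.5 / 402.8^1.25 = 37.6349


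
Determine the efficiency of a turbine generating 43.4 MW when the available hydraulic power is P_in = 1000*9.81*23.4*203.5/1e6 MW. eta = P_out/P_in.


P_in = 1000 * 9.81 * 23.4 * 203.5 / 1e6 = 46.7142 MW
eta = 43.4 / 46.7142 = 0.9291


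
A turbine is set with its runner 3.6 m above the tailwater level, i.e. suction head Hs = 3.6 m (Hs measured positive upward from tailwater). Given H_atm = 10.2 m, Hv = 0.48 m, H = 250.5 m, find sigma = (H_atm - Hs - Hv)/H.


sigma = (10.2 - 3.6 - 0.48) / 250.5 = 0.0244


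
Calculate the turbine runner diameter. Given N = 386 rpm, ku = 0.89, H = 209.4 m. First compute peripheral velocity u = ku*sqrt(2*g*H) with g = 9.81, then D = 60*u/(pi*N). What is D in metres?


u = 0.89 * sqrt(2*9.81*209.4) = 57.0463 m/s
D = 60 * 57.0463 / (pi * 386) = 2.8226 m


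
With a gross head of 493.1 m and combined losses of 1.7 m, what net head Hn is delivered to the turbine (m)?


Hn = 493.1 - 1.7 = 491.4000 m


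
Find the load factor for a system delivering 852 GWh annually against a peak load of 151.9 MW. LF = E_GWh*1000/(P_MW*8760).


LF = 852 * 1000 / (151.9 * 8760) = 0.6403


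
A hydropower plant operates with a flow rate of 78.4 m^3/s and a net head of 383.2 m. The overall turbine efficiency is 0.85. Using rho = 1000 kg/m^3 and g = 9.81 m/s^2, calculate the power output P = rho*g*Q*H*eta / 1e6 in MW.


P = 1000 * 9.81 * 78.4 * 383.2 * 0.85 / 1e6 = 250.5126 MW


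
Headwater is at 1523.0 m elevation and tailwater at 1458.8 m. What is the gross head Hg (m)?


Hg = 1523.0 - 1458.8 = 64.2000 m


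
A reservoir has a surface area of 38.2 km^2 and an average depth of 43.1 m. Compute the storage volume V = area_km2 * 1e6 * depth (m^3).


V = 38.2 * 1e6 * 43.1 = 1.6464e+09 m^3


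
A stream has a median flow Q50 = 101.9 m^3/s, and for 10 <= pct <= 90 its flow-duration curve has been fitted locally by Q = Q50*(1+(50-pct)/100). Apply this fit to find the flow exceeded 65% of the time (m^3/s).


Q = 101.9 * (1 + (50 - 65)/100) = 86.6150 m^3/s


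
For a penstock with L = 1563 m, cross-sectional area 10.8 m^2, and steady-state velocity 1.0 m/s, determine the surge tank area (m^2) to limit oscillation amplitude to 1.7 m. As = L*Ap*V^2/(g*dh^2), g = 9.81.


As = 1563 * 10.8 * 1.0^2 / (9.81 * 1.7^2) = 595.4097 m^2


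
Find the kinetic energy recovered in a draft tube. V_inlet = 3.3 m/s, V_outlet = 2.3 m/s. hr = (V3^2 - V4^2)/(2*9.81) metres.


hr = (3.3^2 - 2.3^2) / (2*9.81) = 0.2854 m


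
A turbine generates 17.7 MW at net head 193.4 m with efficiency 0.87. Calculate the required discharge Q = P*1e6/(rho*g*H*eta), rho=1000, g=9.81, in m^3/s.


Q = 17.7 * 1e6 / (1000 * 9.81 * 193.4 * 0.87) = 10.7233 m^3/s


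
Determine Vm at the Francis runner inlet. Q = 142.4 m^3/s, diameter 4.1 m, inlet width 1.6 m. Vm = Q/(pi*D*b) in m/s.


Vm = 142.4 / (pi * 4.1 * 1.6) = 6.9097 m/s


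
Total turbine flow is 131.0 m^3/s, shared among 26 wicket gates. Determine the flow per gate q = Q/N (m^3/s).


q = 131.0 / 26 = 5.0385 m^3/s


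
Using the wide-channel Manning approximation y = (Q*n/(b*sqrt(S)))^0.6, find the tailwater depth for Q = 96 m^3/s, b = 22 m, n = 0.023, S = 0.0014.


y = (96 * 0.023 / (22 * 0.0014^0.5))^0.6 = 1.8076 m


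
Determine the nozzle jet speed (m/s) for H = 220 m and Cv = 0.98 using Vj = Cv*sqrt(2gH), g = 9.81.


Vj = 0.98 * sqrt(2*9.81*220) = 64.3853 m/s


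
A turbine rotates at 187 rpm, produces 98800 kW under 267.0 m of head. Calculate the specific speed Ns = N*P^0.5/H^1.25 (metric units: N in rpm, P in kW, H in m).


Ns = 187 * 98800^0.5 / 267.0^1.25 = 54.4604


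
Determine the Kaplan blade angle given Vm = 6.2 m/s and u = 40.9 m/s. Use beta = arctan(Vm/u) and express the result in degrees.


beta = arctan(6.2 / 40.9) = 8.6198 degrees


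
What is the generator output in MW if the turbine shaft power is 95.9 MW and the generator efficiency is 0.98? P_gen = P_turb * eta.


P_gen = 95.9 * 0.98 = 93.9820 MW


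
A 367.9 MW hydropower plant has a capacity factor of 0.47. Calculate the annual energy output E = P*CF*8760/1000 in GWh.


E = 367.9 * 0.47 * 8760 / 1000 = 1514.7179 GWh


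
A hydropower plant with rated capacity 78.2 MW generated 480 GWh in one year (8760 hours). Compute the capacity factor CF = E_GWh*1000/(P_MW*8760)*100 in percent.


CF = 480 * 1000 / (78.2 * 8760) * 100 = 70.0697 %


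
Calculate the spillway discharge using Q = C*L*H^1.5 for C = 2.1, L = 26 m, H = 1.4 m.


Q = 2.1 * 26 * 1.4^1.5 = 90.4450 m^3/s


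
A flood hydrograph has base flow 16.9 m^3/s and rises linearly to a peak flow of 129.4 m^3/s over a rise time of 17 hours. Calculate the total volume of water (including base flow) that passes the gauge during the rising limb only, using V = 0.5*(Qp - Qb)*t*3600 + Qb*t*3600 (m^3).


V = 0.5*(129.4 - 16.9)*17*3600 + 16.9*17*3600 = 4.4768e+06 m^3


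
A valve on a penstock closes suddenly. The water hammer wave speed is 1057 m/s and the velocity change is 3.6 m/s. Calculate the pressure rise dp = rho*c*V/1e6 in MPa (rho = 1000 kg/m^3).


dp = 1000 * 1057 * 3.6 / 1e6 = 3.8052 MPa


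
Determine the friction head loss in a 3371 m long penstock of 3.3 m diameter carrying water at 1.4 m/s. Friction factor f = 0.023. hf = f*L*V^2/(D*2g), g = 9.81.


hf = 0.023 * 3371 * 1.4^2 / (3.3 * 2 * 9.81) = 2.3471 m


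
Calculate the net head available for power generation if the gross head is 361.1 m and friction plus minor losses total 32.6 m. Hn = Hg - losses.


Hn = 361.1 - 32.6 = 328.5000 m


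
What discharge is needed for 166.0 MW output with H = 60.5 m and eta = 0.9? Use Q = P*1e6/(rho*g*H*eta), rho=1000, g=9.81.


Q = 166.0 * 1e6 / (1000 * 9.81 * 60.5 * 0.9) = 310.7715 m^3/s


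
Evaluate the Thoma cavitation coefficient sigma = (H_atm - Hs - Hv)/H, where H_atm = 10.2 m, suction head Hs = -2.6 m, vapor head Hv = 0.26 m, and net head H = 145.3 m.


sigma = (10.2 - (-2.6) - 0.26) / 145.3 = 0.0863


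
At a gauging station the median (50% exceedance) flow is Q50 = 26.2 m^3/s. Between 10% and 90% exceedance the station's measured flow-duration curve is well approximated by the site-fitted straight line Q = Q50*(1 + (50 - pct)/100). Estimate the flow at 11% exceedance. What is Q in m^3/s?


Q = 26.2 * (1 + (50 - 11)/100) = 36.4180 m^3/s


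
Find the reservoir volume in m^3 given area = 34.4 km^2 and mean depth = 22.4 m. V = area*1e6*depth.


V = 34.4 * 1e6 * 22.4 = 7.7056e+08 m^3


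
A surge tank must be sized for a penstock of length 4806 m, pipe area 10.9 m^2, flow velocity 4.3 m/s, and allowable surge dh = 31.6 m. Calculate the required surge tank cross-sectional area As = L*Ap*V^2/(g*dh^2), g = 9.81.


As = 4806 * 10.9 * 4.3^2 / (9.81 * 31.6^2) = 98.8790 m^2


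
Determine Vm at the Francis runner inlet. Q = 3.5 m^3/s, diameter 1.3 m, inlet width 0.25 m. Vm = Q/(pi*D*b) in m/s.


Vm = 3.5 / (pi * 1.3 * 0.25) = 3.4280 m/s


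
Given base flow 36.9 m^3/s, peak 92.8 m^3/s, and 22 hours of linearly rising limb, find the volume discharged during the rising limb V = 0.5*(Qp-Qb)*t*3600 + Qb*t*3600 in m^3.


V = 0.5*(92.8 - 36.9)*22*3600 + 36.9*22*3600 = 5.1361e+06 m^3


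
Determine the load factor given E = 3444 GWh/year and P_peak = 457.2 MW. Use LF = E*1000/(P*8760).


LF = 3444 * 1000 / (457.2 * 8760) = 0.8599


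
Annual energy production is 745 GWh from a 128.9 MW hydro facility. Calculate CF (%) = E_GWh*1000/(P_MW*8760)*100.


CF = 745 * 1000 / (128.9 * 8760) * 100 = 65.9780 %


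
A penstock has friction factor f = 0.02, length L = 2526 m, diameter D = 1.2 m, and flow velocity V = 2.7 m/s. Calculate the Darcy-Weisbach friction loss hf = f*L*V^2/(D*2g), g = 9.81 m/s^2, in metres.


hf = 0.02 * 2526 * 2.7^2 / (1.2 * 2 * 9.81) = 15.6427 m


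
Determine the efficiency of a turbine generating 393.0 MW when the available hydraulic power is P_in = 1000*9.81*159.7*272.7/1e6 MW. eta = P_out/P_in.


P_in = 1000 * 9.81 * 159.7 * 272.7 / 1e6 = 427.2274 MW
eta = 393.0 / 427.2274 = 0.9199


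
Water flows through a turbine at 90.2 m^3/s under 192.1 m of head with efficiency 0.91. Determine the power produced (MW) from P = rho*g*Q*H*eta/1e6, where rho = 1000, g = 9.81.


P = 1000 * 9.81 * 90.2 * 192.1 * 0.91 / 1e6 = 154.6836 MW


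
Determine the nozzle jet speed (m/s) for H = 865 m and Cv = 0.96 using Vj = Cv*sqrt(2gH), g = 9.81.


Vj = 0.96 * sqrt(2*9.81*865) = 125.0630 m/s


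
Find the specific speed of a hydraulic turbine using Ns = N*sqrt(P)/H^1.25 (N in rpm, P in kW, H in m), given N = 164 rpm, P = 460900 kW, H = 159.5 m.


Ns = 164 * 460900^0.5 / 159.5^1.25 = 196.4248


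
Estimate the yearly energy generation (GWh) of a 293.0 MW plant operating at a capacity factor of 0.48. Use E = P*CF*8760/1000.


E = 293.0 * 0.48 * 8760 / 1000 = 1232.0064 GWh


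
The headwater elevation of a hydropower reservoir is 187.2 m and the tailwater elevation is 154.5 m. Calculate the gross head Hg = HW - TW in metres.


Hg = 187.2 - 154.5 = 32.7000 m


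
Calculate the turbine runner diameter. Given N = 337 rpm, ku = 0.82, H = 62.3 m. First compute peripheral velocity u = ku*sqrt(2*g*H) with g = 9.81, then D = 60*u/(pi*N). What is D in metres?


u = 0.82 * sqrt(2*9.81*62.3) = 28.6687 m/s
D = 60 * 28.6687 / (pi * 337) = 1.6247 m


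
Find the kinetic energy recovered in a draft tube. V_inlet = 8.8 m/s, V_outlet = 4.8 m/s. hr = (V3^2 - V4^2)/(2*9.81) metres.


hr = (8.8^2 - 4.8^2) / (2*9.81) = 2.7727 m


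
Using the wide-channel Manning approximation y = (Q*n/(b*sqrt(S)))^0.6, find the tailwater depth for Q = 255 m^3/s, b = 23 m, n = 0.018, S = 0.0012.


y = (255 * 0.018 / (23 * 0.0012^0.5))^0.6 = 2.8595 m


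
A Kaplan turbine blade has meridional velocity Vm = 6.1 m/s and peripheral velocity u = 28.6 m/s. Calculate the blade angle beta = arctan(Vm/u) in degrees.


beta = arctan(6.1 / 28.6) = 12.0400 degrees


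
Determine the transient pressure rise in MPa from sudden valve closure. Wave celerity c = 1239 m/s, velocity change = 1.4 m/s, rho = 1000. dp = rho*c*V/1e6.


dp = 1000 * 1239 * 1.4 / 1e6 = 1.7346 MPa


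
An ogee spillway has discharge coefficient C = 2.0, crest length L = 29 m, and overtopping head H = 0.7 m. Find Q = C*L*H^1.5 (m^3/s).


Q = 2.0 * 29 * 0.7^1.5 = 33.9684 m^3/s


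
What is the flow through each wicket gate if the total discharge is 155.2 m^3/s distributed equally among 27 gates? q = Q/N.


q = 155.2 / 27 = 5.7481 m^3/s


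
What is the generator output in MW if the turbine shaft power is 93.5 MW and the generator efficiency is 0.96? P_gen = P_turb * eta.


P_gen = 93.5 * 0.96 = 89.7600 MW


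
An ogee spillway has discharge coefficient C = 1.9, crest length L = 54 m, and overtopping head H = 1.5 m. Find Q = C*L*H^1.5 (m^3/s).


Q = 1.9 * 54 * 1.5^1.5 = 188.4882 m^3/s


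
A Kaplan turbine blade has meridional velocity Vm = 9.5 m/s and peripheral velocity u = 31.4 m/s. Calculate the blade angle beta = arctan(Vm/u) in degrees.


beta = arctan(9.5 / 31.4) = 16.8331 degrees


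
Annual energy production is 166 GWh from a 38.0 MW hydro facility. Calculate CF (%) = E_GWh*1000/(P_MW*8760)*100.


CF = 166 * 1000 / (38.0 * 8760) * 100 = 49.8678 %


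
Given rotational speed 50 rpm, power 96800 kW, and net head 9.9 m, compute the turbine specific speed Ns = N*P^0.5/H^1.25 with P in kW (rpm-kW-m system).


Ns = 50 * 96800^0.5 / 9.9^1.25 = 885.8571


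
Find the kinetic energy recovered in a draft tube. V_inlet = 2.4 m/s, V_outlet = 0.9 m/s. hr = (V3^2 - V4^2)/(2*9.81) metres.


hr = (2.4^2 - 0.9^2) / (2*9.81) = 0.2523 m


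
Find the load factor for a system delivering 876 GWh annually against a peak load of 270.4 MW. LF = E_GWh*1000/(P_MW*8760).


LF = 876 * 1000 / (270.4 * 8760) = 0.3698


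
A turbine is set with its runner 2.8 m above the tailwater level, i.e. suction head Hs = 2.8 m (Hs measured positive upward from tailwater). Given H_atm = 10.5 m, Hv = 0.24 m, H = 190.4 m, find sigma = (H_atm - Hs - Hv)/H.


sigma = (10.5 - 2.8 - 0.24) / 190.4 = 0.0392


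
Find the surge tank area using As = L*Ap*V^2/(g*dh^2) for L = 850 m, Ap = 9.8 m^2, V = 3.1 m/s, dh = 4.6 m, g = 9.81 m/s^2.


As = 850 * 9.8 * 3.1^2 / (9.81 * 4.6^2) = 385.6415 m^2


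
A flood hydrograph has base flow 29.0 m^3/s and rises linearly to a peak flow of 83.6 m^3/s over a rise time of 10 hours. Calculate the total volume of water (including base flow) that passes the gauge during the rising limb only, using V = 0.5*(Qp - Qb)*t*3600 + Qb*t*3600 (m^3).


V = 0.5*(83.6 - 29.0)*10*3600 + 29.0*10*3600 = 2.0268e+06 m^3


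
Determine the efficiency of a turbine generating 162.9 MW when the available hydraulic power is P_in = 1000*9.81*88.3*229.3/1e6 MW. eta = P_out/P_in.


P_in = 1000 * 9.81 * 88.3 * 229.3 / 1e6 = 198.6249 MW
eta = 162.9 / 198.6249 = 0.8201


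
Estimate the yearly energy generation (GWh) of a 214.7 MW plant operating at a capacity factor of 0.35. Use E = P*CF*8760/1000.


E = 214.7 * 0.35 * 8760 / 1000 = 658.2702 GWh


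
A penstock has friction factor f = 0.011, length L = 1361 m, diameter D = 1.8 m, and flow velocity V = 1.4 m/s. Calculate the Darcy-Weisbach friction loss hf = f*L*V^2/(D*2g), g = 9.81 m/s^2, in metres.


hf = 0.011 * 1361 * 1.4^2 / (1.8 * 2 * 9.81) = 0.8309 m


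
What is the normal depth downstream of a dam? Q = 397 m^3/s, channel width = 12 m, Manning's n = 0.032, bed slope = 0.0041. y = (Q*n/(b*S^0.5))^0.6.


y = (397 * 0.032 / (12 * 0.0041^0.5))^0.6 = 5.3830 m


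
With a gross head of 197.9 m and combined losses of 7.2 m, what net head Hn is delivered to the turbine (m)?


Hn = 197.9 - 7.2 = 190.7000 m


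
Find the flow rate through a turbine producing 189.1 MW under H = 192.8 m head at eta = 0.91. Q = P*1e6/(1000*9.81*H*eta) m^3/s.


Q = 189.1 * 1e6 / (1000 * 9.81 * 192.8 * 0.91) = 109.8687 m^3/s


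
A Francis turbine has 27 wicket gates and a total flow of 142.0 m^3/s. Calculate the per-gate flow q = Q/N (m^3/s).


q = 142.0 / 27 = 5.2593 m^3/s


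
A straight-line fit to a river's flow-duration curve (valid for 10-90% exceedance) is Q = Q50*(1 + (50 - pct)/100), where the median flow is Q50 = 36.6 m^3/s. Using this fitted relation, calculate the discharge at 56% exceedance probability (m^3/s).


Q = 36.6 * (1 + (50 - 56)/100) = 34.4040 m^3/s


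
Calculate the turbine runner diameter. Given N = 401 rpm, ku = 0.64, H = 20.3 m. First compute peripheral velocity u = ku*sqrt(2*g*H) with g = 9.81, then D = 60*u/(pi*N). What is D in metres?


u = 0.64 * sqrt(2*9.81*20.3) = 12.7725 m/s
D = 60 * 12.7725 / (pi * 401) = 0.6083 m


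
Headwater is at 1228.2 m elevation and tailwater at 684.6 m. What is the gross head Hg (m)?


Hg = 1228.2 - 684.6 = 543.6000 m


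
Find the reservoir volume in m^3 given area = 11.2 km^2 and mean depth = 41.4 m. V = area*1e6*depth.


V = 11.2 * 1e6 * 41.4 = 4.6368e+08 m^3


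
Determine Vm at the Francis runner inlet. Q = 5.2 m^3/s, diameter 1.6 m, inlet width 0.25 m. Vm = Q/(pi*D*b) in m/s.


Vm = 5.2 / (pi * 1.6 * 0.25) = 4.1380 m/s


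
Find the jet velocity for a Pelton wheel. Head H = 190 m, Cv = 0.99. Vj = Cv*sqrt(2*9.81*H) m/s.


Vj = 0.99 * sqrt(2*9.81*190) = 60.4452 m/s


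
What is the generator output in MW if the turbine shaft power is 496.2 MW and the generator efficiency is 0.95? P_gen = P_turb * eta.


P_gen = 496.2 * 0.95 = 471.3900 MW


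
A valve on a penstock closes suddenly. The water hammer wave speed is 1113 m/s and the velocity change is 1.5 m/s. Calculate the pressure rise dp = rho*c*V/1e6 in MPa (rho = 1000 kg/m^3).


dp = 1000 * 1113 * 1.5 / 1e6 = 1.6695 MPa


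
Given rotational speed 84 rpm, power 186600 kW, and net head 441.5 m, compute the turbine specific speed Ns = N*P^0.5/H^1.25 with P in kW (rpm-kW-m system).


Ns = 84 * 186600^0.5 / 441.5^1.25 = 17.9296


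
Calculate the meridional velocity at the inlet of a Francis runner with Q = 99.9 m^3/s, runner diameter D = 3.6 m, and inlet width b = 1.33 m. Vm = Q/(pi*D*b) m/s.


Vm = 99.9 / (pi * 3.6 * 1.33) = 6.6414 m/s


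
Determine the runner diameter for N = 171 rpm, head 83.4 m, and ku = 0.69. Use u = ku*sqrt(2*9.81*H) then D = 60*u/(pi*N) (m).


u = 0.69 * sqrt(2*9.81*83.4) = 27.9114 m/s
D = 60 * 27.9114 / (pi * 171) = 3.1174 m


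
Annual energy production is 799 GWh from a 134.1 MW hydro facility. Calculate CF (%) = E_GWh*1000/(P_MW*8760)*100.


CF = 799 * 1000 / (134.1 * 8760) * 100 = 68.0164 %


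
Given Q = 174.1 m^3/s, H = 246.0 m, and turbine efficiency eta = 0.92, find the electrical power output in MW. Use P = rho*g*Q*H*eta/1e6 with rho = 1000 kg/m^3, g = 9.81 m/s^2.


P = 1000 * 9.81 * 174.1 * 246.0 * 0.92 / 1e6 = 386.5367 MW


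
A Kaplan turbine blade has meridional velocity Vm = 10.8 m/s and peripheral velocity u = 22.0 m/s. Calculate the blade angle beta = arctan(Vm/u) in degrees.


beta = arctan(10.8 / 22.0) = 26.1468 degrees


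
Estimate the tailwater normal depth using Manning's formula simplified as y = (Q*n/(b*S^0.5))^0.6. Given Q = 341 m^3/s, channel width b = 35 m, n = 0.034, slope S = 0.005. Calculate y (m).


y = (341 * 0.034 / (35 * 0.005^0.5))^0.6 = 2.5259 m


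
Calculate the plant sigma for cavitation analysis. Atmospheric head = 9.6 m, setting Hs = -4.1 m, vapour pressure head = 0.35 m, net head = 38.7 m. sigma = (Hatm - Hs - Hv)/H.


sigma = (9.6 - (-4.1) - 0.35) / 38.7 = 0.3450


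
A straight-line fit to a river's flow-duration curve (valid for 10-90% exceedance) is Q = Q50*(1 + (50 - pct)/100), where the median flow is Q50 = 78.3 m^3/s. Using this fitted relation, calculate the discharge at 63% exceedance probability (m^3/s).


Q = 78.3 * (1 + (50 - 63)/100) = 68.1210 m^3/s


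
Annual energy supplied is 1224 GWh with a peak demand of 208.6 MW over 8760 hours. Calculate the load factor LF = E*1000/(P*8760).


LF = 1224 * 1000 / (208.6 * 8760) = 0.6698


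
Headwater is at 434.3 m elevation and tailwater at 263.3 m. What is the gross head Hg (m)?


Hg = 434.3 - 263.3 = 171.0000 m


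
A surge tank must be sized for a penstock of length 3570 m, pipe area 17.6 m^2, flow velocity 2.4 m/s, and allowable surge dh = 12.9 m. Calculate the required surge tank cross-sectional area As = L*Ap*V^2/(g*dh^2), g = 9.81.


As = 3570 * 17.6 * 2.4^2 / (9.81 * 12.9^2) = 221.6945 m^2


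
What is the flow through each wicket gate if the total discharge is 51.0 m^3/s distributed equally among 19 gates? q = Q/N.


q = 51.0 / 19 = 2.6842 m^3/s


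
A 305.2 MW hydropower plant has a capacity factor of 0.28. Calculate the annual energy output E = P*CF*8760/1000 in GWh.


E = 305.2 * 0.28 * 8760 / 1000 = 748.5946 GWh


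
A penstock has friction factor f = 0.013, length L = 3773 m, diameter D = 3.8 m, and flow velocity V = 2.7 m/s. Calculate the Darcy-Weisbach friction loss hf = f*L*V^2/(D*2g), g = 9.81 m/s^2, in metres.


hf = 0.013 * 3773 * 2.7^2 / (3.8 * 2 * 9.81) = 4.7960 m


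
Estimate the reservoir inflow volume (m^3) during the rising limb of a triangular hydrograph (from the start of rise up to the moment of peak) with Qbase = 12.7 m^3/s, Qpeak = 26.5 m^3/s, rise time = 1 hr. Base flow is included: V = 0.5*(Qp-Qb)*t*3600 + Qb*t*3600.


V = 0.5*(26.5 - 12.7)*1*3600 + 12.7*1*3600 = 70560.0000 m^3


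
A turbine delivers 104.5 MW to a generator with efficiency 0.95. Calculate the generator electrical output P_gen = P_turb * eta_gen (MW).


P_gen = 104.5 * 0.95 = 99.2750 MW


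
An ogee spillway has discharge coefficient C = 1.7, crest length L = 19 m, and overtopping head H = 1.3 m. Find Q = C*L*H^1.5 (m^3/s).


Q = 1.7 * 19 * 1.3^1.5 = 47.8760 m^3/s


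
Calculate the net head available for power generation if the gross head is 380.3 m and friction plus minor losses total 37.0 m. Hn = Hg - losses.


Hn = 380.3 - 37.0 = 343.3000 m


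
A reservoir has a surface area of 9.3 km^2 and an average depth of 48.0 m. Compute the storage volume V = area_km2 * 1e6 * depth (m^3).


V = 9.3 * 1e6 * 48.0 = 4.4640e+08 m^3


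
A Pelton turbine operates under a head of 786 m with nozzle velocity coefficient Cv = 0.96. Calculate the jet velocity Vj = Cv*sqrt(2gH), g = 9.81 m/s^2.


Vj = 0.96 * sqrt(2*9.81*786) = 119.2153 m/s


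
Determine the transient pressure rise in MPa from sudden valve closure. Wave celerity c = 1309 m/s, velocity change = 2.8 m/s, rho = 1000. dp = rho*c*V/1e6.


dp = 1000 * 1309 * 2.8 / 1e6 = 3.6652 MPa


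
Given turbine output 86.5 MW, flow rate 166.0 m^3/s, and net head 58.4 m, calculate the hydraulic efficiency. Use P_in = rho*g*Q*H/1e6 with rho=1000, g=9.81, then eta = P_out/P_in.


P_in = 1000 * 9.81 * 166.0 * 58.4 / 1e6 = 95.1021 MW
eta = 86.5 / 95.1021 = 0.9095


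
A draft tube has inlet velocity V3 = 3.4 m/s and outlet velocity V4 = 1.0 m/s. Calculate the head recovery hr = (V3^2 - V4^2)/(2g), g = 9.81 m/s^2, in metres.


hr = (3.4^2 - 1.0^2) / (2*9.81) = 0.5382 m


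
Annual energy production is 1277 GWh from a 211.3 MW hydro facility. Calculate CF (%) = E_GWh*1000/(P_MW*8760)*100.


CF = 1277 * 1000 / (211.3 * 8760) * 100 = 68.9902 %


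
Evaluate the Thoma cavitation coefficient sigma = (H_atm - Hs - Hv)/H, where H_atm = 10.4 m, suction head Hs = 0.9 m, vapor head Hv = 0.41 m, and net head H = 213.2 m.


sigma = (10.4 - 0.9 - 0.41) / 213.2 = 0.0426


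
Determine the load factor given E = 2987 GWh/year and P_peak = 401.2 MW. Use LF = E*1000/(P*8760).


LF = 2987 * 1000 / (401.2 * 8760) = 0.8499


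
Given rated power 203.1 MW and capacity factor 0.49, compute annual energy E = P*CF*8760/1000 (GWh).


E = 203.1 * 0.49 * 8760 / 1000 = 871.7864 GWh


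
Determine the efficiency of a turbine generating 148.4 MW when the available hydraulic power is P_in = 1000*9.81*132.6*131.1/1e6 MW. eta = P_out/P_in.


P_in = 1000 * 9.81 * 132.6 * 131.1 / 1e6 = 170.5357 MW
eta = 148.4 / 170.5357 = 0.8702


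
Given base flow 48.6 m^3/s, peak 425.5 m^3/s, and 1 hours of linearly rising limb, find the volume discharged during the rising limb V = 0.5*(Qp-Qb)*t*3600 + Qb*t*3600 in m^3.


V = 0.5*(425.5 - 48.6)*1*3600 + 48.6*1*3600 = 853380.0000 m^3


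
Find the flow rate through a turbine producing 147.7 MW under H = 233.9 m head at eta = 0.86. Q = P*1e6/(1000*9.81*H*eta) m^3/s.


Q = 147.7 * 1e6 / (1000 * 9.81 * 233.9 * 0.86) = 74.8485 m^3/s


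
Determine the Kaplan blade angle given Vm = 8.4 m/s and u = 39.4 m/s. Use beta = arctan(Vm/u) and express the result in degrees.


beta = arctan(8.4 / 39.4) = 12.0352 degrees


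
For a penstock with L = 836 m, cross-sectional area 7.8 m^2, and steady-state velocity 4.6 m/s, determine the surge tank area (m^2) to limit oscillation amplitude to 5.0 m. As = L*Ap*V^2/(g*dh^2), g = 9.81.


As = 836 * 7.8 * 4.6^2 / (9.81 * 5.0^2) = 562.6101 m^2


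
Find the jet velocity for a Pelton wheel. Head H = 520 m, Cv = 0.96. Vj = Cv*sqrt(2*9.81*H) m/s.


Vj = 0.96 * sqrt(2*9.81*520) = 96.9667 m/s


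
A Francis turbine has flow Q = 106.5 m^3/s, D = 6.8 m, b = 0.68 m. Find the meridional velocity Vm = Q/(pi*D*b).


Vm = 106.5 / (pi * 6.8 * 0.68) = 7.3313 m/s


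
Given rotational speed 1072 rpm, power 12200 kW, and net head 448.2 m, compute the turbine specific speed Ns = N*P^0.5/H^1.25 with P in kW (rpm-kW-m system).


Ns = 1072 * 12200^0.5 / 448.2^1.25 = 57.4163
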